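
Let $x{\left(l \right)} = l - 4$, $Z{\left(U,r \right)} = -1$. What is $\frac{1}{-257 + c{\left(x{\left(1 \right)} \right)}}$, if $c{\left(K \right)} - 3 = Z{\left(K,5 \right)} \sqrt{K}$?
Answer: $\frac{i}{\sqrt{3} - 254 i} \approx -0.0039368 + 2.6846 \cdot 10^{-5} i$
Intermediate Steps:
$x{\left(l \right)} = -4 + l$
$c{\left(K \right)} = 3 - \sqrt{K}$
$\frac{1}{-257 + c{\left(x{\left(1 \right)} \right)}} = \frac{1}{-257 + \left(3 - \sqrt{-4 + 1}\right)} = \frac{1}{-257 + \left(3 - \sqrt{-3}\right)} = \frac{1}{-257 + \left(3 - i \sqrt{3}\right)} = \frac{1}{-254 - i \sqrt{3}}$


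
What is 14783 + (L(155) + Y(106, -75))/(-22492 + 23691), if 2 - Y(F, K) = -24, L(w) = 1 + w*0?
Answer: 17724844/1199 ≈ 14783.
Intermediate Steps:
L(w) = 1 (L(w) = 1 + 0 = 1)
Y(F, K) = 26 (Y(F, K) = 2 - 1*(-24) = 2 + 24 = 26)
14783 + (L(155) + Y(106, -75))/(-22492 + 23691) = 14783 + (1 + 26)/(-22492 + 23691) = 14783 + 27/1199 = 17724844/1199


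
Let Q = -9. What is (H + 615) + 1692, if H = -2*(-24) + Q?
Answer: 2346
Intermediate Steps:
H = 39 (H = -2*(-24) - 9 = 48 - 9 = 39)
(H + 615) + 1692 = (39 + 615) + 1692 = 654 + 1692 = 2346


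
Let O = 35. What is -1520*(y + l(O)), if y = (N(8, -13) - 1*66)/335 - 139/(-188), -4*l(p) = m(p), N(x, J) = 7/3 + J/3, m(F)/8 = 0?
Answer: -2567356/3149 ≈ -815.29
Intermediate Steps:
m(F) = 0 (m(F) = 8*0 = 0)
N(x, J) = 7/3 + J/3 (N(x, J) = 7*(⅓) + J*(⅓) = 7/3 + J/3)
l(p) = 0 (l(p) = -¼*0 = 0)
y = 33781/62980 (y = ((7/3 + (⅓)*(-13)) - 1*66)/335 - 139/(-188) = ((7/3 - 13/3) - 66)*(1/335) - 139*(-1/188) = (-2 - 66)*(1/335) + 139/188 = -68*1/335 + 139/188 = -68/335 + 139/188 = 33781/62980 ≈ 0.53638)
-1520*(y + l(O)) = -1520*(33781/62980 + 0) = -1520*33781/62980 = -2567356/3149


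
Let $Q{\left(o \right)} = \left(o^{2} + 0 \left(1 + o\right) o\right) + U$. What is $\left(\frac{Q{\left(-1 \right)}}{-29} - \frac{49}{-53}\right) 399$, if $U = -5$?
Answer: $\frac{651567}{1537} \approx 423.92$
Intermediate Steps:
$Q{\left(o \right)} = -5 + o^{2}$ ($Q{\left(o \right)} = \left(o^{2} + 0 \left(1 + o\right) o\right) - 5 = \left(o^{2} + 0 o\right) - 5 = \left(o^{2} + 0\right) - 5 = o^{2} - 5 = -5 + o^{2}$)
$\left(\frac{Q{\left(-1 \right)}}{-29} - \frac{49}{-53}\right) 399 = \left(\frac{-5 + \left(-1\right)^{2}}{-29} - \frac{49}{-53}\right) 399 = \left(\left(-5 + 1\right) \left(- \frac{1}{29}\right) - - \frac{49}{53}\right) 399 = \left(\left(-4\right) \left(- \frac{1}{29}\right) + \frac{49}{53}\right) 399 = \left(\frac{4}{29} + \frac{49}{53}\right) 399 = \frac{1633}{1537} \cdot 399 = \frac{651567}{1537}$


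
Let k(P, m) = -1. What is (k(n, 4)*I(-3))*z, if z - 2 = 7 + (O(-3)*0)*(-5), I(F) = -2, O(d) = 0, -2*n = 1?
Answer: 18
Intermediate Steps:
n = -1/2 (n = -1/2*1 = -1/2 ≈ -0.50000)
z = 9 (z = 2 + (7 + (0*0)*(-5)) = 2 + (7 + 0*(-5)) = 2 + (7 + 0) = 2 + 7 = 9)
(k(n, 4)*I(-3))*z = -1*(-2)*9 = 2*9 = 18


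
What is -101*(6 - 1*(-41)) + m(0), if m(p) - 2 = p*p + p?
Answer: -4745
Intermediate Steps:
m(p) = 2 + p + p² (m(p) = 2 + (p*p + p) = 2 + (p² + p) = 2 + (p + p²) = 2 + p + p²)
-101*(6 - 1*(-41)) + m(0) = -101*(6 - 1*(-41)) + (2 + 0 + 0²) = -101*(6 + 41) + (2 + 0 + 0) = -101*47 + 2 = -4747 + 2 = -4745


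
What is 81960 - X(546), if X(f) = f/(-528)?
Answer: 7212571/88 ≈ 81961.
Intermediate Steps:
X(f) = -f/528 (X(f) = f*(-1/528) = -f/528)
81960 - X(546) = 81960 - (-1)*546/528 = 81960 - 1*(-91/88) = 81960 + 91/88 = 7212571/88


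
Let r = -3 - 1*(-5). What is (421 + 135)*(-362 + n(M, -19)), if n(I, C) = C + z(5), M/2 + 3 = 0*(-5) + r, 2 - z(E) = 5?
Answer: -213504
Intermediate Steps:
r = 2 (r = -3 + 5 = 2)
z(E) = -3 (z(E) = 2 - 1*5 = 2 - 5 = -3)
M = -2 (M = -6 + 2*(0*(-5) + 2) = -6 + 2*(0 + 2) = -6 + 2*2 = -6 + 4 = -2)
n(I, C) = -3 + C (n(I, C) = C - 3 = -3 + C)
(421 + 135)*(-362 + n(M, -19)) = (421 + 135)*(-362 + (-3 - 19)) = 556*(-362 - 22) = 556*(-384) = -213504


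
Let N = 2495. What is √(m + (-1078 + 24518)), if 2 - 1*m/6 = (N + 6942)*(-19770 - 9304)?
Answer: 2*√411562870 ≈ 40574.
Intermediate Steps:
m = 1646228040 (m = 12 - 6*(2495 + 6942)*(-19770 - 9304) = 12 - 56622*(-29074) = 12 - 6*(-274371338) = 12 + 1646228028 = 1646228040)
√(m + (-1078 + 24518)) = √(1646228040 + (-1078 + 24518)) = √(1646228040 + 23440) = √1646251480 = 2*√411562870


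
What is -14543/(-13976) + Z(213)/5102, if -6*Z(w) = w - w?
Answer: 14543/13976 ≈ 1.0406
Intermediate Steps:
Z(w) = 0 (Z(w) = -(w - w)/6 = -1/6*0 = 0)
-14543/(-13976) + Z(213)/5102 = -14543/(-13976) + 0/5102 = -14543*(-1/13976) + 0*(1/5102) = 14543/13976 + 0 = 14543/13976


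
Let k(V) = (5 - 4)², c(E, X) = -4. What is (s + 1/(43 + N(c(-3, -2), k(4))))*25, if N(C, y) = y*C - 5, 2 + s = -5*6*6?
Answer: -154675/34 ≈ -4549.3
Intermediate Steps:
s = -182 (s = -2 - 5*6*6 = -2 - 30*6 = -2 - 180 = -182)
k(V) = 1 (k(V) = 1² = 1)
N(C, y) = -5 + C*y (N(C, y) = C*y - 5 = -5 + C*y)
(s + 1/(43 + N(c(-3, -2), k(4))))*25 = (-182 + 1/(43 + (-5 - 4*1)))*25 = (-182 + 1/(43 + (-5 - 4)))*25 = (-182 + 1/(43 - 9))*25 = (-182 + 1/34)*25 = -6187/34*25 = -154675/34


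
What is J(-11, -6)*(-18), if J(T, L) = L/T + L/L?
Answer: -306/11 ≈ -27.818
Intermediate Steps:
J(T, L) = 1 + L/T (J(T, L) = L/T + 1 = 1 + L/T)
J(-11, -6)*(-18) = ((-6 - 11)/(-11))*(-18) = -1/11*(-17)*(-18) = (17/11)*(-18) = -306/11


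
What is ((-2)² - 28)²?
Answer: 576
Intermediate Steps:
((-2)² - 28)² = (4 - 28)² = (-24)² = 576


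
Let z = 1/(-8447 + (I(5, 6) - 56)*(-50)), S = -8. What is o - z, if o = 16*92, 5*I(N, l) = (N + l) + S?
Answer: 8356545/5677 ≈ 1472.0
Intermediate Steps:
I(N, l) = -8/5 + N/5 + l/5 (I(N, l) = ((N + l) - 8)/5 = (-8 + N + l)/5 = -8/5 + N/5 + l/5)
o = 1472
z = -1/5677 (z = 1/(-8447 + ((-8/5 + (⅕)*5 + (⅕)*6) - 56)*(-50)) = 1/(-8447 + ((-8/5 + 1 + 6/5) - 56)*(-50)) = 1/(-8447 + (⅗ - 56)*(-50)) = 1/(-8447 - 277/5*(-50)) = 1/(-8447 + 2770) = 1/(-5677) = -1/5677 ≈ -0.00017615)
o - z = 1472 - 1*(-1/5677) = 1472 + 1/5677 = 8356545/5677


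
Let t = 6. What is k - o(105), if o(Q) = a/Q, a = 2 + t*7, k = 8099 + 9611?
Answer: 1859506/105 ≈ 17710.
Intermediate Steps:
k = 17710
a = 44 (a = 2 + 6*7 = 2 + 42 = 44)
o(Q) = 44/Q
k - o(105) = 17710 - 44/105 = 1859506/105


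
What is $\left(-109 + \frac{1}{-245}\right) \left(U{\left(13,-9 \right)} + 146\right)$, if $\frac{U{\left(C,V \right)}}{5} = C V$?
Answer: $\frac{11723934}{245} \approx 47853.0$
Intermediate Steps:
$U{\left(C,V \right)} = 5 C V$
$\left(-109 + \frac{1}{-245}\right) \left(U{\left(13,-9 \right)} + 146\right) = \left(-109 + \frac{1}{-245}\right) \left(5 \cdot 13 \left(-9\right) + 146\right) = \left(-109 - \frac{1}{245}\right) \left(-585 + 146\right) = \left(- \frac{26706}{245}\right) \left(-439\right) = \frac{11723934}{245}$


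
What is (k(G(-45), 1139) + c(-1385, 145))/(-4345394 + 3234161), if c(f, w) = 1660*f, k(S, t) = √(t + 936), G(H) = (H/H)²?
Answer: 2299100/1111233 - 5*√83/1111233 ≈ 2.0689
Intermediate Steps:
G(H) = 1 (G(H) = 1² = 1)
k(S, t) = √(936 + t)
(k(G(-45), 1139) + c(-1385, 145))/(-4345394 + 3234161) = (√(936 + 1139) + 1660*(-1385))/(-4345394 + 3234161) = (√2075 - 2299100)/(-1111233) = (5*√83 - 2299100)*(-1/1111233) = (-2299100 + 5*√83)*(-1/1111233) = 2299100/1111233 - 5*√83/1111233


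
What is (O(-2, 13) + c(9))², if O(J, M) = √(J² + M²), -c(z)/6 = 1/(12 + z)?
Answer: 8481/49 - 4*√173/7 ≈ 165.57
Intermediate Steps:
c(z) = -6/(12 + z)
(O(-2, 13) + c(9))² = (√((-2)² + 13²) - 6/(12 + 9))² = (√(4 + 169) - 6/21)² = (√173 - 6*1/21)² = (√173 - 2/7)² = (-2/7 + √173)²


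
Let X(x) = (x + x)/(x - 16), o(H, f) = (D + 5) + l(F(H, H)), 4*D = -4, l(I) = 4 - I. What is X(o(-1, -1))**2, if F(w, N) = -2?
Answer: 100/9 ≈ 11.111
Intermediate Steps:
D = -1 (D = (1/4)*(-4) = -1)
o(H, f) = 10 (o(H, f) = (-1 + 5) + (4 - 1*(-2)) = 4 + (4 + 2) = 4 + 6 = 10)
X(x) = 2*x/(-16 + x) (X(x) = (2*x)/(-16 + x) = 2*x/(-16 + x))
X(o(-1, -1))**2 = (2*10/(-16 + 10))**2 = (2*10/(-6))**2 = (2*10*(-1/6))**2 = (-10/3)**2 = 100/9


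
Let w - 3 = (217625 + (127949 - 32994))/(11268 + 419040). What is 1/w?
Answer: 107577/400876 ≈ 0.26835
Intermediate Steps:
w = 400876/107577 (w = 3 + (217625 + (127949 - 32994))/(11268 + 419040) = 3 + (217625 + 94955)/430308 = 3 + 312580*(1/430308) = 3 + 78145/107577 = 400876/107577 ≈ 3.7264)
1/w = 1/(400876/107577) = 107577/400876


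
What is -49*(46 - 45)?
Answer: -49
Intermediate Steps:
-49*(46 - 45) = -49*1 = -49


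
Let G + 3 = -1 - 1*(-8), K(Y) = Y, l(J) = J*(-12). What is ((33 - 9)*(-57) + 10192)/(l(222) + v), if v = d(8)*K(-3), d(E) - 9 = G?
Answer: -8824/2703 ≈ -3.2645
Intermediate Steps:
l(J) = -12*J
G = 4 (G = -3 + (-1 - 1*(-8)) = -3 + (-1 + 8) = -3 + 7 = 4)
d(E) = 13 (d(E) = 9 + 4 = 13)
v = -39 (v = 13*(-3) = -39)
((33 - 9)*(-57) + 10192)/(l(222) + v) = ((33 - 9)*(-57) + 10192)/(-12*222 - 39) = (24*(-57) + 10192)/(-2664 - 39) = (-1368 + 10192)/(-2703) = 8824*(-1/2703) = -8824/2703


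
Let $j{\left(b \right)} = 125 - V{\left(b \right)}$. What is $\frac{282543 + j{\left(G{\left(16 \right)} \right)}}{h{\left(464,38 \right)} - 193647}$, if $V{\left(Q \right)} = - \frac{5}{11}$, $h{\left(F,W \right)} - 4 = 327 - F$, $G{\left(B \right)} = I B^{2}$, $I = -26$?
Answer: $- \frac{3109353}{2131580} \approx -1.4587$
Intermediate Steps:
$G{\left(B \right)} = - 26 B^{2}$
$h{\left(F,W \right)} = 331 - F$ ($h{\left(F,W \right)} = 4 - \left(-327 + F\right) = 331 - F$)
$V{\left(Q \right)} = - \frac{5}{11}$ ($V{\left(Q \right)} = \left(-5\right) \frac{1}{11} = - \frac{5}{11}$)
$j{\left(b \right)} = \frac{1380}{11}$ ($j{\left(b \right)} = 125 - - \frac{5}{11} = 125 + \frac{5}{11} = \frac{1380}{11}$)
$\frac{282543 + j{\left(G{\left(16 \right)} \right)}}{h{\left(464,38 \right)} - 193647} = \frac{282543 + \frac{1380}{11}}{\left(331 - 464\right) - 193647} = \frac{3109353}{11 \left(\left(331 - 464\right) - 193647\right)} = \frac{3109353}{11 \left(-133 - 193647\right)} = \frac{3109353}{11 \left(-193780\right)} = \frac{3109353}{11} \left(- \frac{1}{193780}\right) = - \frac{3109353}{2131580}$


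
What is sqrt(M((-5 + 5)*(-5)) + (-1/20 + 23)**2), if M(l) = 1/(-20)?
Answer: 11*sqrt(1741)/20 ≈ 22.949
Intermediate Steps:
M(l) = -1/20
sqrt(M((-5 + 5)*(-5)) + (-1/20 + 23)**2) = sqrt(-1/20 + (-1/20 + 23)**2) = sqrt(-1/20 + (459/20)**2) = sqrt(-1/20 + 210681/400) = sqrt(210661/400) = 11*sqrt(1741)/20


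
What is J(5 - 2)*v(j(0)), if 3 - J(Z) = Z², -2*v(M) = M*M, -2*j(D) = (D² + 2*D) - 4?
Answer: 12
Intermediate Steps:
j(D) = 2 - D - D²/2 (j(D) = -((D² + 2*D) - 4)/2 = -(-4 + D² + 2*D)/2 = 2 - D - D²/2)
v(M) = -M²/2 (v(M) = -M*M/2 = -M²/2)
J(Z) = 3 - Z²
J(5 - 2)*v(j(0)) = (3 - (5 - 2)²)*(-(2 - 1*0 - ½*0²)²/2) = (3 - 1*3²)*(-(2 + 0 - ½*0)²/2) = (3 - 1*9)*(-(2 + 0 + 0)²/2) = (3 - 9)*(-½*2²) = -(-3)*4 = -6*(-2) = 12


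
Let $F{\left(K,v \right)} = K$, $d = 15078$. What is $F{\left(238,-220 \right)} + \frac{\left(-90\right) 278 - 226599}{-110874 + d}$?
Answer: $\frac{7683689}{31932} \approx 240.63$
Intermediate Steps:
$F{\left(238,-220 \right)} + \frac{\left(-90\right) 278 - 226599}{-110874 + d} = 238 + \frac{\left(-90\right) 278 - 226599}{-110874 + 15078} = 238 + \frac{-25020 - 226599}{-95796} = 238 - - \frac{83873}{31932} = 238 + \frac{83873}{31932} = \frac{7683689}{31932}$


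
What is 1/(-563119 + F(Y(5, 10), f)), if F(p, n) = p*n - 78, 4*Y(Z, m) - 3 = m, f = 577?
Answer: -4/2245287 ≈ -1.7815e-6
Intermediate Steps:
Y(Z, m) = 3/4 + m/4
F(p, n) = -78 + n*p (F(p, n) = n*p - 78 = -78 + n*p)
1/(-563119 + F(Y(5, 10), f)) = 1/(-563119 + (-78 + 577*(3/4 + (1/4)*10))) = 1/(-563119 + (-78 + 577*(3/4 + 5/2))) = 1/(-563119 + (-78 + 577*(13/4))) = 1/(-563119 + (-78 + 7501/4)) = 1/(-563119 + 7189/4) = 1/(-2245287/4) = -4/2245287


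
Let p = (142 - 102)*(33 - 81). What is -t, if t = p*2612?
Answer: 5015040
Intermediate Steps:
p = -1920 (p = 40*(-48) = -1920)
t = -5015040 (t = -1920*2612 = -5015040)
-t = -1*(-5015040) = 5015040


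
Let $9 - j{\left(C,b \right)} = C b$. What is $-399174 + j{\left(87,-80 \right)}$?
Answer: $-392205$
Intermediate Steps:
$j{\left(C,b \right)} = 9 - C b$
$-399174 + j{\left(87,-80 \right)} = -399174 - \left(-9 + 87 \left(-80\right)\right) = -399174 + \left(9 + 6960\right) = -399174 + 6969 = -392205$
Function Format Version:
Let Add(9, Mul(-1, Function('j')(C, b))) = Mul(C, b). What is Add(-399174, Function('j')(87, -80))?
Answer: -392205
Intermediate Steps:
Function('j')(C, b) = Add(9, Mul(-1, C, b)) (Function('j')(C, b) = Add(9, Mul(-1, Mul(C, b))) = Add(9, Mul(-1, C, b)))
Add(-399174, Function('j')(87, -80)) = Add(-399174, Add(9, Mul(-1, 87, -80))) = Add(-399174, Add(9, 6960)) = Add(-399174, 6969) = -392205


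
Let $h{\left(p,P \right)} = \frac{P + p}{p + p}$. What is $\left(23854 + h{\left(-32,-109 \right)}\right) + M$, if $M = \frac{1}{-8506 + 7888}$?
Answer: $\frac{471780241}{19776} \approx 23856.0$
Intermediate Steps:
$h{\left(p,P \right)} = \frac{P + p}{2 p}$
$M = - \frac{1}{618}$ ($M = \frac{1}{-618} = - \frac{1}{618} \approx -0.0016181$)
$\left(23854 + h{\left(-32,-109 \right)}\right) + M = \left(23854 + \frac{-109 - 32}{2 \left(-32\right)}\right) - \frac{1}{618} = \left(23854 + \frac{1}{2} \left(- \frac{1}{32}\right) \left(-141\right)\right) - \frac{1}{618} = \left(23854 + \frac{141}{64}\right) - \frac{1}{618} = \frac{1526797}{64} - \frac{1}{618} = \frac{471780241}{19776}$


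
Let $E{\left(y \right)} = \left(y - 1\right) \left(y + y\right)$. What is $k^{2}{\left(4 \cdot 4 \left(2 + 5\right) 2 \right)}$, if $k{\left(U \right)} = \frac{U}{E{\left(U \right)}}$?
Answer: $\frac{1}{198916} \approx 5.0273 \cdot 10^{-6}$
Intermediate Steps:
$E{\left(y \right)} = 2 y \left(-1 + y\right)$ ($E{\left(y \right)} = \left(-1 + y\right) 2 y = 2 y \left(-1 + y\right)$)
$k{\left(U \right)} = \frac{1}{2 \left(-1 + U\right)}$ ($k{\left(U \right)} = \frac{U}{2 U \left(-1 + U\right)} = U \frac{1}{2 U \left(-1 + U\right)} = \frac{1}{2 \left(-1 + U\right)}$)
$k^{2}{\left(4 \cdot 4 \left(2 + 5\right) 2 \right)} = \left(\frac{1}{2 \left(-1 + 4 \cdot 4 \left(2 + 5\right) 2\right)}\right)^{2} = \left(\frac{1}{2 \left(-1 + 4 \cdot 4 \cdot 7 \cdot 2\right)}\right)^{2} = \left(\frac{1}{2 \left(-1 + 4 \cdot 28 \cdot 2\right)}\right)^{2} = \left(\frac{1}{2 \left(-1 + 112 \cdot 2\right)}\right)^{2} = \left(\frac{1}{2 \left(-1 + 224\right)}\right)^{2} = \left(\frac{1}{2 \cdot 223}\right)^{2} = \left(\frac{1}{2} \cdot \frac{1}{223}\right)^{2} = \left(\frac{1}{446}\right)^{2} = \frac{1}{198916}$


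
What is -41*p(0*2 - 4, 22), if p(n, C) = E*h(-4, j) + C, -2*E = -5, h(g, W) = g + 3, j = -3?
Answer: -1599/2 ≈ -799.50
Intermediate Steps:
h(g, W) = 3 + g
E = 5/2 (E = -1/2*(-5) = 5/2 ≈ 2.5000)
p(n, C) = -5/2 + C (p(n, C) = 5*(3 - 4)/2 + C = (5/2)*(-1) + C = -5/2 + C)
-41*p(0*2 - 4, 22) = -41*(-5/2 + 22) = -41*39/2 = -1599/2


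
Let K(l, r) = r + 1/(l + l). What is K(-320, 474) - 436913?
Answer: -279320961/640 ≈ -4.3644e+5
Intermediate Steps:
K(l, r) = r + 1/(2*l)
K(-320, 474) - 436913 = (474 + (1/2)/(-320)) - 436913 = (474 + (1/2)*(-1/320)) - 436913 = (474 - 1/640) - 436913 = 303359/640 - 436913 = -279320961/640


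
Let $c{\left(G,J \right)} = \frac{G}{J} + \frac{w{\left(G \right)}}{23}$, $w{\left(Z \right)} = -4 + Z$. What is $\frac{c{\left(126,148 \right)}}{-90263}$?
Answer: $- \frac{10477}{153627626} \approx -6.8197 \cdot 10^{-5}$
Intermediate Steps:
$c{\left(G,J \right)} = - \frac{4}{23} + \frac{G}{23} + \frac{G}{J}$ ($c{\left(G,J \right)} = \frac{G}{J} + \frac{-4 + G}{23} = \frac{G}{J} + \left(-4 + G\right) \frac{1}{23} = \frac{G}{J} + \left(- \frac{4}{23} + \frac{G}{23}\right) = - \frac{4}{23} + \frac{G}{23} + \frac{G}{J}$)
$\frac{c{\left(126,148 \right)}}{-90263} = \frac{\frac{1}{148} \left(126 + \frac{1}{23} \cdot 148 \left(-4 + 126\right)\right)}{-90263} = \frac{126 + \frac{1}{23} \cdot 148 \cdot 122}{148} \left(- \frac{1}{90263}\right) = \frac{126 + \frac{18056}{23}}{148} \left(- \frac{1}{90263}\right) = \frac{1}{148} \cdot \frac{20954}{23} \left(- \frac{1}{90263}\right) = \frac{10477}{1702} \left(- \frac{1}{90263}\right) = - \frac{10477}{153627626}$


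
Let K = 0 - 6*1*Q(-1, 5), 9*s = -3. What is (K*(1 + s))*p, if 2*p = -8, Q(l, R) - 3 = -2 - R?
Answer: -64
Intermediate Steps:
s = -⅓ (s = (⅑)*(-3) = -⅓ ≈ -0.33333)
Q(l, R) = 1 - R (Q(l, R) = 3 + (-2 - R) = 1 - R)
K = 24 (K = 0 - 6*1*(1 - 1*5) = 0 - 6*(1 - 5) = 0 - 6*(-4) = 0 - 1*(-24) = 0 + 24 = 24)
p = -4 (p = (½)*(-8) = -4)
(K*(1 + s))*p = (24*(1 - ⅓))*(-4) = (24*(⅔))*(-4) = 16*(-4) = -64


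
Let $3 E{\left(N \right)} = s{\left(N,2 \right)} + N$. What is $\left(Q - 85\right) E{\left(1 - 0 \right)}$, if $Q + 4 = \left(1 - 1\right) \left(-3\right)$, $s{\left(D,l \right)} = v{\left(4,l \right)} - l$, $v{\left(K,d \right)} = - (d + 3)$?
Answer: $178$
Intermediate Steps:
$v{\left(K,d \right)} = -3 - d$ ($v{\left(K,d \right)} = - (3 + d) = -3 - d$)
$s{\left(D,l \right)} = -3 - 2 l$ ($s{\left(D,l \right)} = \left(-3 - l\right) - l = -3 - 2 l$)
$Q = -4$ ($Q = -4 + \left(1 - 1\right) \left(-3\right) = -4 + 0 \left(-3\right) = -4 + 0 = -4$)
$E{\left(N \right)} = - \frac{7}{3} + \frac{N}{3}$ ($E{\left(N \right)} = \frac{\left(-3 - 4\right) + N}{3} = \frac{-7 + N}{3} = - \frac{7}{3} + \frac{N}{3}$)
$\left(Q - 85\right) E{\left(1 - 0 \right)} = \left(-4 - 85\right) \left(- \frac{7}{3} + \frac{1 - 0}{3}\right) = - 89 \left(- \frac{7}{3} + \frac{1 + \left(-3 + 3\right)}{3}\right) = - 89 \left(- \frac{7}{3} + \frac{1 + 0}{3}\right) = - 89 \left(- \frac{7}{3} + \frac{1}{3} \cdot 1\right) = - 89 \left(- \frac{7}{3} + \frac{1}{3}\right) = \left(-89\right) \left(-2\right) = 178$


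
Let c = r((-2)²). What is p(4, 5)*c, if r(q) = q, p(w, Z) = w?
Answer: 16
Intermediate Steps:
c = 4 (c = (-2)² = 4)
p(4, 5)*c = 4*4 = 16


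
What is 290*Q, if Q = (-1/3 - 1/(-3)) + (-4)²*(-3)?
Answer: -13920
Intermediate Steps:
Q = -48 (Q = (-1*⅓ - 1*(-⅓)) + 16*(-3) = (-⅓ + ⅓) - 48 = 0 - 48 = -48)
290*Q = 290*(-48) = -13920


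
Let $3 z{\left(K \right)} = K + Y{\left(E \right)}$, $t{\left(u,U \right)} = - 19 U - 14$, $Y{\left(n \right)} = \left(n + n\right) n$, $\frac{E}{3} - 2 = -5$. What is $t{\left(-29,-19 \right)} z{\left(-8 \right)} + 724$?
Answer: $\frac{55610}{3} \approx 18537.0$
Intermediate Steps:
$E = -9$ ($E = 6 + 3 \left(-5\right) = 6 - 15 = -9$)
$Y{\left(n \right)} = 2 n^{2}$ ($Y{\left(n \right)} = 2 n n = 2 n^{2}$)
$t{\left(u,U \right)} = -14 - 19 U$
$z{\left(K \right)} = 54 + \frac{K}{3}$ ($z{\left(K \right)} = \frac{K + 2 \left(-9\right)^{2}}{3} = \frac{K + 2 \cdot 81}{3} = \frac{K + 162}{3} = \frac{162 + K}{3} = 54 + \frac{K}{3}$)
$t{\left(-29,-19 \right)} z{\left(-8 \right)} + 724 = \left(-14 - -361\right) \left(54 + \frac{1}{3} \left(-8\right)\right) + 724 = \left(-14 + 361\right) \left(54 - \frac{8}{3}\right) + 724 = 347 \cdot \frac{154}{3} + 724 = \frac{53438}{3} + 724 = \frac{55610}{3}$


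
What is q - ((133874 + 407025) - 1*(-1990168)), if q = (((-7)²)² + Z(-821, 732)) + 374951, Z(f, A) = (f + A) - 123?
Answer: -2153927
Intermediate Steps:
Z(f, A) = -123 + A + f (Z(f, A) = (A + f) - 123 = -123 + A + f)
q = 377140 (q = (((-7)²)² + (-123 + 732 - 821)) + 374951 = (49² - 212) + 374951 = (2401 - 212) + 374951 = 2189 + 374951 = 377140)
q - ((133874 + 407025) - 1*(-1990168)) = 377140 - ((133874 + 407025) - 1*(-1990168)) = 377140 - (540899 + 1990168) = 377140 - 1*2531067 = 377140 - 2531067 = -2153927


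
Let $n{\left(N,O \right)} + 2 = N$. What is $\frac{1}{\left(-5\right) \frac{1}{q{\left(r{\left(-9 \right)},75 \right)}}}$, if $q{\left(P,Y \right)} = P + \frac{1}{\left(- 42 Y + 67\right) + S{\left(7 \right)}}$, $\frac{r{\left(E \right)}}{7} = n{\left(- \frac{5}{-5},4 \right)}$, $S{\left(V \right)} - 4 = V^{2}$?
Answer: $\frac{21211}{15150} \approx 1.4001$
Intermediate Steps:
$S{\left(V \right)} = 4 + V^{2}$
$n{\left(N,O \right)} = -2 + N$
$r{\left(E \right)} = -7$ ($r{\left(E \right)} = 7 \left(-2 - \frac{5}{-5}\right) = 7 \left(-2 - -1\right) = 7 \left(-2 + 1\right) = 7 \left(-1\right) = -7$)
$q{\left(P,Y \right)} = P + \frac{1}{120 - 42 Y}$ ($q{\left(P,Y \right)} = P + \frac{1}{\left(- 42 Y + 67\right) + \left(4 + 7^{2}\right)} = P + \frac{1}{\left(67 - 42 Y\right) + \left(4 + 49\right)} = P + \frac{1}{\left(67 - 42 Y\right) + 53} = P + \frac{1}{120 - 42 Y}$)
$\frac{1}{\left(-5\right) \frac{1}{q{\left(r{\left(-9 \right)},75 \right)}}} = \frac{1}{\left(-5\right) \frac{1}{\frac{1}{6} \frac{1}{20 - 525} \left(1 + 120 \left(-7\right) - \left(-294\right) 75\right)}} = \frac{1}{\left(-5\right) \frac{1}{\frac{1}{6} \frac{1}{20 - 525} \left(1 - 840 + 22050\right)}} = \frac{1}{\left(-5\right) \frac{1}{\frac{1}{6} \frac{1}{-505} \cdot 21211}} = \frac{1}{\left(-5\right) \frac{1}{\frac{1}{6} \left(- \frac{1}{505}\right) 21211}} = \frac{1}{\left(-5\right) \frac{1}{- \frac{21211}{3030}}} = \frac{1}{\left(-5\right) \left(- \frac{3030}{21211}\right)} = \frac{1}{\frac{15150}{21211}} = \frac{21211}{15150}$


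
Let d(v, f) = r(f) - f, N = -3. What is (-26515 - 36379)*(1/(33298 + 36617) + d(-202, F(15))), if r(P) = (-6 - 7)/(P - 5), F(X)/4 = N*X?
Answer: -496559553256/43845 ≈ -1.1325e+7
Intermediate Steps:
F(X) = -12*X (F(X) = 4*(-3*X) = -12*X)
r(P) = -13/(-5 + P)
d(v, f) = -f - 13/(-5 + f) (d(v, f) = -13/(-5 + f) - f = -f - 13/(-5 + f))
(-26515 - 36379)*(1/(33298 + 36617) + d(-202, F(15))) = (-26515 - 36379)*(1/(33298 + 36617) + (-13 - (-12*15)*(-5 - 12*15))/(-5 - 12*15)) = -62894*(1/69915 + (-13 - 1*(-180)*(-5 - 180))/(-5 - 180)) = -62894*(1/69915 + (-13 - 1*(-180)*(-185))/(-185)) = -62894*(1/69915 - (-13 - 33300)/185) = -62894*(1/69915 - 1/185*(-33313)) = -62894*(1/69915 + 33313/185) = -62894*465815716/2586855 = -496559553256/43845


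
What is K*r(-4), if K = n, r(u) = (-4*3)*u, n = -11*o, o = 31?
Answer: -16368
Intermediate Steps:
n = -341 (n = -11*31 = -341)
r(u) = -12*u
K = -341
K*r(-4) = -(-4092)*(-4) = -341*48 = -16368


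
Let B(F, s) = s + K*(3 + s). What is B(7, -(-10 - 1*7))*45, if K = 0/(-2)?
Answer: 765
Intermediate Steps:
K = 0 (K = 0*(-½) = 0)
B(F, s) = s (B(F, s) = s + 0*(3 + s) = s + 0 = s)
B(7, -(-10 - 1*7))*45 = -(-10 - 1*7)*45 = -(-10 - 7)*45 = -1*(-17)*45 = 17*45 = 765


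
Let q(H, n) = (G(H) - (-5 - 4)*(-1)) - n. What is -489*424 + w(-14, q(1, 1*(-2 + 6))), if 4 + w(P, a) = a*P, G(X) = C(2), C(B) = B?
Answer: -207186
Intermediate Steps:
G(X) = 2
q(H, n) = -7 - n (q(H, n) = (2 - (-5 - 4)*(-1)) - n = (2 - (-9)*(-1)) - n = (2 - 1*9) - n = (2 - 9) - n = -7 - n)
w(P, a) = -4 + P*a (w(P, a) = -4 + a*P = -4 + P*a)
-489*424 + w(-14, q(1, 1*(-2 + 6))) = -489*424 + (-4 - 14*(-7 - (-2 + 6))) = -207336 + (-4 - 14*(-7 - 4)) = -207336 + (-4 - 14*(-11)) = -207336 + (-4 + 154) = -207336 + 150 = -207186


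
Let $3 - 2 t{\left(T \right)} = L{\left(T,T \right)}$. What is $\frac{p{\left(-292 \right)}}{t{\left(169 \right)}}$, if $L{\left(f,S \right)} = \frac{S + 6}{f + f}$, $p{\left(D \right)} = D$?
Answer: $- \frac{197392}{839} \approx -235.27$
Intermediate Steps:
$L{\left(f,S \right)} = \frac{6 + S}{2 f}$
$t{\left(T \right)} = \frac{3}{2} - \frac{6 + T}{4 T}$ ($t{\left(T \right)} = \frac{3}{2} - \frac{\frac{1}{2} \frac{1}{T} \left(6 + T\right)}{2} = \frac{3}{2} - \frac{6 + T}{4 T}$)
$\frac{p{\left(-292 \right)}}{t{\left(169 \right)}} = - \frac{292}{\frac{1}{4} \cdot \frac{1}{169} \left(-6 + 5 \cdot 169\right)} = - \frac{292}{\frac{1}{4} \cdot \frac{1}{169} \left(-6 + 845\right)} = - \frac{292}{\frac{1}{4} \cdot \frac{1}{169} \cdot 839} = - \frac{292}{\frac{839}{676}} = \left(-292\right) \frac{676}{839} = - \frac{197392}{839}$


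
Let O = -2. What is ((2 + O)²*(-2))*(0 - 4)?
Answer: 0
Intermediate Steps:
((2 + O)²*(-2))*(0 - 4) = ((2 - 2)²*(-2))*(0 - 4) = (0²*(-2))*(-4) = (0*(-2))*(-4) = 0*(-4) = 0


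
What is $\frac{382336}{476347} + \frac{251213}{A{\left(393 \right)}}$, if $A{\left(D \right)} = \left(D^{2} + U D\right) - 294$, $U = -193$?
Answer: $\frac{149603761727}{37300828182} \approx 4.0107$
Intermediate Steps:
$A{\left(D \right)} = -294 + D^{2} - 193 D$ ($A{\left(D \right)} = \left(D^{2} - 193 D\right) - 294 = -294 + D^{2} - 193 D$)
$\frac{382336}{476347} + \frac{251213}{A{\left(393 \right)}} = \frac{382336}{476347} + \frac{251213}{-294 + 393^{2} - 75849} = 382336 \cdot \frac{1}{476347} + \frac{251213}{-294 + 154449 - 75849} = \frac{382336}{476347} + \frac{251213}{78306} = \frac{149603761727}{37300828182}$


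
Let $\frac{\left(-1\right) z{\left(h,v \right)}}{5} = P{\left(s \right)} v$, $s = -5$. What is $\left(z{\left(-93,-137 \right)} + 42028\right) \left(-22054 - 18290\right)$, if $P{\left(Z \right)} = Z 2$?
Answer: $-1419221232$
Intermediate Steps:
$P{\left(Z \right)} = 2 Z$
$z{\left(h,v \right)} = 50 v$ ($z{\left(h,v \right)} = - 5 \cdot 2 \left(-5\right) v = - 5 \left(- 10 v\right) = 50 v$)
$\left(z{\left(-93,-137 \right)} + 42028\right) \left(-22054 - 18290\right) = \left(50 \left(-137\right) + 42028\right) \left(-22054 - 18290\right) = \left(-6850 + 42028\right) \left(-40344\right) = 35178 \left(-40344\right) = -1419221232$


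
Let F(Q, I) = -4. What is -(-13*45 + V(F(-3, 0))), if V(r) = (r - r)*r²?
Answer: 585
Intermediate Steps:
V(r) = 0 (V(r) = 0*r² = 0)
-(-13*45 + V(F(-3, 0))) = -(-13*45 + 0) = -(-585 + 0) = -1*(-585) = 585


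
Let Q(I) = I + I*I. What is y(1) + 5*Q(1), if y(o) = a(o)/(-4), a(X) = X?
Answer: 39/4 ≈ 9.7500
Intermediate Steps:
y(o) = -o/4 (y(o) = o/(-4) = o*(-1/4) = -o/4)
Q(I) = I + I**2
y(1) + 5*Q(1) = -1/4*1 + 5*(1*(1 + 1)) = -1/4 + 5*(1*2) = -1/4 + 5*2 = -1/4 + 10 = 39/4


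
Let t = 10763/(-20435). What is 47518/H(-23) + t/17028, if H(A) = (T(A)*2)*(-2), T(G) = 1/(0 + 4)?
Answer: -16534704470003/347967180 ≈ -47518.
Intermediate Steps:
T(G) = ¼ (T(G) = 1/4 = ¼)
H(A) = -1 (H(A) = ((¼)*2)*(-2) = (½)*(-2) = -1)
t = -10763/20435 (t = 10763*(-1/20435) = -10763/20435 ≈ -0.52669)
47518/H(-23) + t/17028 = 47518/(-1) - 10763/20435/17028 = 47518*(-1) - 10763/20435*1/17028 = -47518 - 10763/347967180 = -16534704470003/347967180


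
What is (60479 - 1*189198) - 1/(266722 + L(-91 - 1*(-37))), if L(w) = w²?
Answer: -34707533723/269638 ≈ -1.2872e+5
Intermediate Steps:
(60479 - 1*189198) - 1/(266722 + L(-91 - 1*(-37))) = (60479 - 1*189198) - 1/(266722 + (-91 - 1*(-37))²) = (60479 - 189198) - 1/(266722 + (-91 + 37)²) = -128719 - 1/(266722 + (-54)²) = -128719 - 1/(266722 + 2916) = -128719 - 1/269638 = -34707533723/269638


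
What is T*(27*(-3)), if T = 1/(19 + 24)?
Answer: -81/43 ≈ -1.8837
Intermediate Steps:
T = 1/43 ≈ 0.023256
T*(27*(-3)) = (27*(-3))/43 = (1/43)*(-81) = -81/43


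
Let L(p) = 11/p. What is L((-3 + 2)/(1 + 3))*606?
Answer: -26664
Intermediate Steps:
L((-3 + 2)/(1 + 3))*606 = (11/(((-3 + 2)/(1 + 3))))*606 = (11/((-1/4)))*606 = (11/((-1*1/4)))*606 = (11/(-1/4))*606 = (11*(-4))*606 = -44*606 = -26664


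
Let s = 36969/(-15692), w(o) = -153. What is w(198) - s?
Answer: -2363907/15692 ≈ -150.64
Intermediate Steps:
s = -36969/15692 (s = 36969*(-1/15692) = -36969/15692 ≈ -2.3559)
w(198) - s = -153 - 1*(-36969/15692) = -153 + 36969/15692 = -2363907/15692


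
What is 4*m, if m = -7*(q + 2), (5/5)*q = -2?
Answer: 0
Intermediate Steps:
q = -2
m = 0 (m = -7*(-2 + 2) = -7*0 = 0)
4*m = 4*0 = 0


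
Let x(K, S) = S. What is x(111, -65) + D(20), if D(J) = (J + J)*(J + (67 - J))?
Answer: 2615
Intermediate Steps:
D(J) = 134*J (D(J) = (2*J)*67 = 134*J)
x(111, -65) + D(20) = -65 + 134*20 = -65 + 2680 = 2615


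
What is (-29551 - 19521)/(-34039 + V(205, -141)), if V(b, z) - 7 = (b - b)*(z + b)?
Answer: 3067/2127 ≈ 1.4419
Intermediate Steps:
V(b, z) = 7 (V(b, z) = 7 + (b - b)*(z + b) = 7 + 0*(b + z) = 7 + 0 = 7)
(-29551 - 19521)/(-34039 + V(205, -141)) = (-29551 - 19521)/(-34039 + 7) = -49072/(-34032) = -49072*(-1/34032) = 3067/2127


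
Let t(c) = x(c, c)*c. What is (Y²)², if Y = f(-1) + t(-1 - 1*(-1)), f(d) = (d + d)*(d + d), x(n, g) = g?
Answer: 256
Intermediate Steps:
t(c) = c² (t(c) = c*c = c²)
f(d) = 4*d² (f(d) = (2*d)*(2*d) = 4*d²)
Y = 4 (Y = 4*(-1)² + (-1 - 1*(-1))² = 4*1 + (-1 + 1)² = 4 + 0² = 4 + 0 = 4)
(Y²)² = (4²)² = 16² = 256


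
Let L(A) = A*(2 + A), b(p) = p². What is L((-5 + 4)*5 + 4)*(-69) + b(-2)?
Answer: 73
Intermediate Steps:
L((-5 + 4)*5 + 4)*(-69) + b(-2) = (((-5 + 4)*5 + 4)*(2 + ((-5 + 4)*5 + 4)))*(-69) + (-2)² = ((-1*5 + 4)*(2 + (-1*5 + 4)))*(-69) + 4 = ((-5 + 4)*(2 + (-5 + 4)))*(-69) + 4 = -(2 - 1)*(-69) + 4 = -1*1*(-69) + 4 = -1*(-69) + 4 = 69 + 4 = 73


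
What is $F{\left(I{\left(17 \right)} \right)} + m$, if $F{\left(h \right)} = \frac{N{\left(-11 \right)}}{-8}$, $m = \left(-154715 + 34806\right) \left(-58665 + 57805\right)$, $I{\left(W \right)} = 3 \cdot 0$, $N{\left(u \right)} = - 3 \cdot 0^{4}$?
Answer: $103121740$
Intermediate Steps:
$N{\left(u \right)} = 0$ ($N{\left(u \right)} = \left(-3\right) 0 = 0$)
$I{\left(W \right)} = 0$
$m = 103121740$ ($m = \left(-119909\right) \left(-860\right) = 103121740$)
$F{\left(h \right)} = 0$ ($F{\left(h \right)} = \frac{0}{-8} = 0 \left(- \frac{1}{8}\right) = 0$)
$F{\left(I{\left(17 \right)} \right)} + m = 0 + 103121740 = 103121740$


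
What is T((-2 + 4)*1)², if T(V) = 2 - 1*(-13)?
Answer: 225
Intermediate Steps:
T(V) = 15 (T(V) = 2 + 13 = 15)
T((-2 + 4)*1)² = 15² = 225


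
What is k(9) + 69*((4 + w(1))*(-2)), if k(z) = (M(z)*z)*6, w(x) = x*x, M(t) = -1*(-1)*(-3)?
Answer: -852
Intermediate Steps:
M(t) = -3 (M(t) = 1*(-3) = -3)
w(x) = x²
k(z) = -18*z (k(z) = -3*z*6 = -18*z)
k(9) + 69*((4 + w(1))*(-2)) = -18*9 + 69*((4 + 1²)*(-2)) = -162 + 69*((4 + 1)*(-2)) = -162 + 69*(5*(-2)) = -162 + 69*(-10) = -162 - 690 = -852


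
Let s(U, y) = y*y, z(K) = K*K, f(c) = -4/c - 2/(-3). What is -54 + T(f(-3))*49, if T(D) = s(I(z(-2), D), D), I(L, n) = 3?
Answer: 142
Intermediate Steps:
f(c) = ⅔ - 4/c (f(c) = -4/c - 2*(-⅓) = -4/c + ⅔ = ⅔ - 4/c)
z(K) = K²
s(U, y) = y²
T(D) = D²
-54 + T(f(-3))*49 = -54 + (⅔ - 4/(-3))²*49 = -54 + (⅔ - 4*(-⅓))²*49 = -54 + (⅔ + 4/3)²*49 = -54 + 2²*49 = -54 + 4*49 = -54 + 196 = 142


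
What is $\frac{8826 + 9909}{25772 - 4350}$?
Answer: $\frac{18735}{21422} \approx 0.87457$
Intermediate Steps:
$\frac{8826 + 9909}{25772 - 4350} = \frac{18735}{21422}$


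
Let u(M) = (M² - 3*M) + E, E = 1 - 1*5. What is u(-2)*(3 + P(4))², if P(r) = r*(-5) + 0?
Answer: 1734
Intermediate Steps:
P(r) = -5*r (P(r) = -5*r + 0 = -5*r)
E = -4 (E = 1 - 5 = -4)
u(M) = -4 + M² - 3*M (u(M) = (M² - 3*M) - 4 = -4 + M² - 3*M)
u(-2)*(3 + P(4))² = (-4 + (-2)² - 3*(-2))*(3 - 5*4)² = (-4 + 4 + 6)*(3 - 20)² = 6*(-17)² = 6*289 = 1734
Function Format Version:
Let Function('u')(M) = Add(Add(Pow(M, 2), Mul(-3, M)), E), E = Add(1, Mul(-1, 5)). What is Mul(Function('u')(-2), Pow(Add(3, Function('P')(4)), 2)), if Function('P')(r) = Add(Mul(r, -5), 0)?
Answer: 1734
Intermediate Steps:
Function('P')(r) = Mul(-5, r) (Function('P')(r) = Add(Mul(-5, r), 0) = Mul(-5, r))
E = -4 (E = Add(1, -5) = -4)
Function('u')(M) = Add(-4, Pow(M, 2), Mul(-3, M)) (Function('u')(M) = Add(Add(Pow(M, 2), Mul(-3, M)), -4) = Add(-4, Pow(M, 2), Mul(-3, M)))
Mul(Function('u')(-2), Pow(Add(3, Function('P')(4)), 2)) = Mul(Add(-4, Pow(-2, 2), Mul(-3, -2)), Pow(Add(3, Mul(-5, 4)), 2)) = Mul(Add(-4, 4, 6), Pow(Add(3, -20), 2)) = Mul(6, Pow(-17, 2)) = Mul(6, 289) = 1734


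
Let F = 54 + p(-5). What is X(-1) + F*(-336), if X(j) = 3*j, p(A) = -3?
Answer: -17139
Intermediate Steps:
F = 51 (F = 54 - 3 = 51)
X(-1) + F*(-336) = 3*(-1) + 51*(-336) = -3 - 17136 = -17139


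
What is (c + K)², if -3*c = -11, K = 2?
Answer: 289/9 ≈ 32.111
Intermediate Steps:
c = 11/3 (c = -⅓*(-11) = 11/3 ≈ 3.6667)
(c + K)² = (11/3 + 2)² = (17/3)² = 289/9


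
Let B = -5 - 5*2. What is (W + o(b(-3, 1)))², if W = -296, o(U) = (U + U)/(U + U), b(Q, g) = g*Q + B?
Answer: 87025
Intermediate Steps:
B = -15 (B = -5 - 10 = -15)
b(Q, g) = -15 + Q*g (b(Q, g) = g*Q - 15 = Q*g - 15 = -15 + Q*g)
o(U) = 1 (o(U) = (2*U)/((2*U)) = (2*U)*(1/(2*U)) = 1)
(W + o(b(-3, 1)))² = (-296 + 1)² = (-295)² = 87025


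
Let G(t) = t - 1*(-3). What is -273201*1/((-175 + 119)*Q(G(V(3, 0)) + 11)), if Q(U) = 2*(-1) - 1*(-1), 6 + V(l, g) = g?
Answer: -273201/56 ≈ -4878.6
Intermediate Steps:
V(l, g) = -6 + g
G(t) = 3 + t (G(t) = t + 3 = 3 + t)
Q(U) = -1 (Q(U) = -2 + 1 = -1)
-273201*1/((-175 + 119)*Q(G(V(3, 0)) + 11)) = -273201*(-1/(-175 + 119)) = -273201/((-56*(-1))) = -273201/56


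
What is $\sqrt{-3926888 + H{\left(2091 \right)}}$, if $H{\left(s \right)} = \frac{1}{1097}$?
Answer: $\frac{3 i \sqrt{525072484455}}{1097} \approx 1981.6 i$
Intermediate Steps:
$H{\left(s \right)} = \frac{1}{1097}$
$\sqrt{-3926888 + H{\left(2091 \right)}} = \sqrt{-3926888 + \frac{1}{1097}} = \sqrt{- \frac{4307796135}{1097}} = \frac{3 i \sqrt{525072484455}}{1097}$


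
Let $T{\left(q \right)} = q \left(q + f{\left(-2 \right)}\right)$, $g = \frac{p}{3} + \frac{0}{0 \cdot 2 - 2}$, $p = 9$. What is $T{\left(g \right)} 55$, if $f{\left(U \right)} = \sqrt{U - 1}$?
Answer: $495 + 165 i \sqrt{3} \approx 495.0 + 285.79 i$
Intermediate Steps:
$f{\left(U \right)} = \sqrt{-1 + U}$
$g = 3$ ($g = \frac{9}{3} + \frac{0}{0 \cdot 2 - 2} = 9 \cdot \frac{1}{3} + \frac{0}{0 - 2} = 3 + \frac{0}{-2} = 3 + 0 \left(- \frac{1}{2}\right) = 3 + 0 = 3$)
$T{\left(q \right)} = q \left(q + i \sqrt{3}\right)$ ($T{\left(q \right)} = q \left(q + \sqrt{-1 - 2}\right) = q \left(q + \sqrt{-3}\right) = q \left(q + i \sqrt{3}\right)$)
$T{\left(g \right)} 55 = 3 \left(3 + i \sqrt{3}\right) 55 = \left(9 + 3 i \sqrt{3}\right) 55 = 495 + 165 i \sqrt{3}$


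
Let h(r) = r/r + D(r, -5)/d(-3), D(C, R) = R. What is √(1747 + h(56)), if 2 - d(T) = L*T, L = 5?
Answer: √505087/17 ≈ 41.806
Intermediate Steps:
d(T) = 2 - 5*T
h(r) = 12/17 (h(r) = r/r - 5/(2 - 5*(-3)) = 1 - 5/(2 + 15) = 1 - 5/17 = 12/17)
√(1747 + h(56)) = √(1747 + 12/17) = √(29711/17) = √505087/17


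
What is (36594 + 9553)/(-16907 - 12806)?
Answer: -46147/29713 ≈ -1.5531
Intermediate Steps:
(36594 + 9553)/(-16907 - 12806) = 46147/(-29713) = 46147*(-1/29713) = -46147/29713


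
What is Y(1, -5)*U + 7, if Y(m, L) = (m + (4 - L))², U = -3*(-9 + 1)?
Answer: 2407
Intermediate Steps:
U = 24 (U = -3*(-8) = 24)
Y(m, L) = (4 + m - L)²
Y(1, -5)*U + 7 = (4 + 1 - 1*(-5))²*24 + 7 = (4 + 1 + 5)²*24 + 7 = 10²*24 + 7 = 100*24 + 7 = 2400 + 7 = 2407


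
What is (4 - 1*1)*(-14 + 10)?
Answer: -12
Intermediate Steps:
(4 - 1*1)*(-14 + 10) = (4 - 1)*(-4) = 3*(-4) = -12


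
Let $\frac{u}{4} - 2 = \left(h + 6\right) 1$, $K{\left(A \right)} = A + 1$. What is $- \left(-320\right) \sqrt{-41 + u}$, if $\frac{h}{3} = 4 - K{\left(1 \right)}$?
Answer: $320 \sqrt{15} \approx 1239.4$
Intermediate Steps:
$K{\left(A \right)} = 1 + A$
$h = 6$ ($h = 3 \left(4 - \left(1 + 1\right)\right) = 3 \left(4 - 2\right) = 3 \cdot 2 = 6$)
$u = 56$ ($u = 8 + 4 \left(6 + 6\right) 1 = 8 + 4 \cdot 12 \cdot 1 = 8 + 4 \cdot 12 = 8 + 48 = 56$)
$- \left(-320\right) \sqrt{-41 + u} = - \left(-320\right) \sqrt{-41 + 56} = - \left(-320\right) \sqrt{15} = 320 \sqrt{15}$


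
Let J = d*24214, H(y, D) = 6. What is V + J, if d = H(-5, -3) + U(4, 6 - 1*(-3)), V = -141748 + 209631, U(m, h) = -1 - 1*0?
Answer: 188953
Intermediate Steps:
U(m, h) = -1 (U(m, h) = -1 + 0 = -1)
V = 67883
d = 5 (d = 6 - 1 = 5)
J = 121070 (J = 5*24214 = 121070)
V + J = 67883 + 121070 = 188953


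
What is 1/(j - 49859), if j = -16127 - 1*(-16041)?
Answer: -1/49945 ≈ -2.0022e-5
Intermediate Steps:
j = -86 (j = -16127 + 16041 = -86)
1/(j - 49859) = 1/(-86 - 49859) = 1/(-49945) = -1/49945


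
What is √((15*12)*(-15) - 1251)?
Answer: 3*I*√439 ≈ 62.857*I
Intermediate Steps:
√((15*12)*(-15) - 1251) = √(180*(-15) - 1251) = √(-2700 - 1251) = √(-3951) = 3*I*√439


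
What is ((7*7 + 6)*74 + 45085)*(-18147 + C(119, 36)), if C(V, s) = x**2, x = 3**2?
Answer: -888034230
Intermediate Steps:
x = 9
C(V, s) = 81 (C(V, s) = 9**2 = 81)
((7*7 + 6)*74 + 45085)*(-18147 + C(119, 36)) = ((7*7 + 6)*74 + 45085)*(-18147 + 81) = ((49 + 6)*74 + 45085)*(-18066) = (55*74 + 45085)*(-18066) = (4070 + 45085)*(-18066) = 49155*(-18066) = -888034230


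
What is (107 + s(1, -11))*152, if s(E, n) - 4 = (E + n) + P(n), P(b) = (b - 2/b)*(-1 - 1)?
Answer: 205048/11 ≈ 18641.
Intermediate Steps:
P(b) = -2*b + 4/b (P(b) = (b - 2/b)*(-2) = -2*b + 4/b)
s(E, n) = 4 + E - n + 4/n (s(E, n) = 4 + ((E + n) + (-2*n + 4/n)) = 4 + (E - n + 4/n) = 4 + E - n + 4/n)
(107 + s(1, -11))*152 = (107 + (4 + 1 - 1*(-11) + 4/(-11)))*152 = (107 + (4 + 1 + 11 + 4*(-1/11)))*152 = (107 + (4 + 1 + 11 - 4/11))*152 = (107 + 172/11)*152 = (1349/11)*152 = 205048/11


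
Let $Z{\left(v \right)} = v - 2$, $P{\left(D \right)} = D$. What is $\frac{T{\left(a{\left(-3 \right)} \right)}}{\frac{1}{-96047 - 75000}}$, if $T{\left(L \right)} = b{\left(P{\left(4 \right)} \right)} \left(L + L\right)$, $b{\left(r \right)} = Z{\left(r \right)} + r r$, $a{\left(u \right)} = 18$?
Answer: $-110838456$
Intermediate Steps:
$Z{\left(v \right)} = -2 + v$ ($Z{\left(v \right)} = v - 2 = -2 + v$)
$b{\left(r \right)} = -2 + r + r^{2}$ ($b{\left(r \right)} = \left(-2 + r\right) + r r = \left(-2 + r\right) + r^{2} = -2 + r + r^{2}$)
$T{\left(L \right)} = 36 L$ ($T{\left(L \right)} = \left(-2 + 4 + 4^{2}\right) \left(L + L\right) = \left(-2 + 4 + 16\right) 2 L = 18 \cdot 2 L = 36 L$)
$\frac{T{\left(a{\left(-3 \right)} \right)}}{\frac{1}{-96047 - 75000}} = \frac{36 \cdot 18}{\frac{1}{-96047 - 75000}} = \frac{648}{\frac{1}{-171047}} = \frac{648}{- \frac{1}{171047}} = 648 \left(-171047\right) = -110838456$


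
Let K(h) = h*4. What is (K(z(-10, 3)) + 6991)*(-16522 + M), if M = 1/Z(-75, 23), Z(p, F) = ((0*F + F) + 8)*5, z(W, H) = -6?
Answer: -17841853003/155 ≈ -1.1511e+8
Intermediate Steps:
K(h) = 4*h
Z(p, F) = 40 + 5*F (Z(p, F) = ((0 + F) + 8)*5 = (F + 8)*5 = (8 + F)*5 = 40 + 5*F)
M = 1/155 (M = 1/(40 + 5*23) = 1/(40 + 115) = 1/155 ≈ 0.0064516)
(K(z(-10, 3)) + 6991)*(-16522 + M) = (4*(-6) + 6991)*(-16522 + 1/155) = (-24 + 6991)*(-2560909/155) = 6967*(-2560909/155) = -17841853003/155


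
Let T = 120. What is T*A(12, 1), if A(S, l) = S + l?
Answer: 1560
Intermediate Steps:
T*A(12, 1) = 120*(12 + 1) = 120*13 = 1560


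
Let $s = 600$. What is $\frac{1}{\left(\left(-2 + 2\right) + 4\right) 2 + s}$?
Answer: $\frac{1}{608} \approx 0.0016447$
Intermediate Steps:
$\frac{1}{\left(\left(-2 + 2\right) + 4\right) 2 + s} = \frac{1}{\left(\left(-2 + 2\right) + 4\right) 2 + 600} = \frac{1}{\left(0 + 4\right) 2 + 600} = \frac{1}{4 \cdot 2 + 600} = \frac{1}{8 + 600} = \frac{1}{608}$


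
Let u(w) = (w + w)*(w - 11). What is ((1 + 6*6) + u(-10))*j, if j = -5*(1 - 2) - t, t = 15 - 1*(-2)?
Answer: -5484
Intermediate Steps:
u(w) = 2*w*(-11 + w) (u(w) = (2*w)*(-11 + w) = 2*w*(-11 + w))
t = 17 (t = 15 + 2 = 17)
j = -12 (j = -5*(1 - 2) - 1*17 = -5*(-1) - 17 = 5 - 17 = -12)
((1 + 6*6) + u(-10))*j = ((1 + 6*6) + 2*(-10)*(-11 - 10))*(-12) = ((1 + 36) + 2*(-10)*(-21))*(-12) = (37 + 420)*(-12) = 457*(-12) = -5484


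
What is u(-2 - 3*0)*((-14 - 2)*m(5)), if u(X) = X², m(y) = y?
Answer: -320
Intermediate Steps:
u(-2 - 3*0)*((-14 - 2)*m(5)) = (-2 - 3*0)²*((-14 - 2)*5) = (-2 + 0)²*(-16*5) = (-2)²*(-80) = 4*(-80) = -320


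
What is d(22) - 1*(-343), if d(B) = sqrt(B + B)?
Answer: 343 + 2*sqrt(11) ≈ 349.63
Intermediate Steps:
d(B) = sqrt(2)*sqrt(B) (d(B) = sqrt(2*B) = sqrt(2)*sqrt(B))
d(22) - 1*(-343) = sqrt(2)*sqrt(22) - 1*(-343) = 2*sqrt(11) + 343 = 343 + 2*sqrt(11)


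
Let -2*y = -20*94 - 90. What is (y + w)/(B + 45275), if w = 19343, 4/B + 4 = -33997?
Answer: 230390776/513131757 ≈ 0.44899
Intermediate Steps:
B = -4/34001 (B = 4/(-4 - 33997) = 4/(-34001) = 4*(-1/34001) = -4/34001 ≈ -0.00011764)
y = 985 (y = -(-20*94 - 90)/2 = -(-1880 - 90)/2 = -½*(-1970) = 985)
(y + w)/(B + 45275) = (985 + 19343)/(-4/34001 + 45275) = 20328/(1539395271/34001) = 20328*(34001/1539395271) = 230390776/513131757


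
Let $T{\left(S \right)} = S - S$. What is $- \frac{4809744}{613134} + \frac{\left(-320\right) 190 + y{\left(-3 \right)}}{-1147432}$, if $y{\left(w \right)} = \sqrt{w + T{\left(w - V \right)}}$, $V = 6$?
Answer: $- \frac{38066497432}{4885622027} - \frac{i \sqrt{3}}{1147432} \approx -7.7915 - 1.5095 \cdot 10^{-6} i$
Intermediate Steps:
$T{\left(S \right)} = 0$
$y{\left(w \right)} = \sqrt{w}$ ($y{\left(w \right)} = \sqrt{w + 0} = \sqrt{w}$)
$- \frac{4809744}{613134} + \frac{\left(-320\right) 190 + y{\left(-3 \right)}}{-1147432} = - \frac{4809744}{613134} + \frac{\left(-320\right) 190 + \sqrt{-3}}{-1147432} = \left(-4809744\right) \frac{1}{613134} + \left(-60800 + i \sqrt{3}\right) \left(- \frac{1}{1147432}\right) = - \frac{267208}{34063} + \left(\frac{7600}{143429} - \frac{i \sqrt{3}}{1147432}\right) = - \frac{38066497432}{4885622027} - \frac{i \sqrt{3}}{1147432}$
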